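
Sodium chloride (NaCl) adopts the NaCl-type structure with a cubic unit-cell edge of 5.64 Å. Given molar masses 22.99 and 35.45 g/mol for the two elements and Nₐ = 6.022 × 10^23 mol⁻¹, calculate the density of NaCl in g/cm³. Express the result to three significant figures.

2.16 g/cm³

The NaCl-type structure contains Z = 4 formula units per cell; M(NaCl) = 22.99 + 35.45 = 58.44 g/mol.
a³ = (5.640 × 10^-8 cm)³ = 1.794 × 10^-22 cm³.
ρ = 4 × 58.44 / (6.022 × 10²³ × 1.794 × 10^-22) = 2.164 g/cm³.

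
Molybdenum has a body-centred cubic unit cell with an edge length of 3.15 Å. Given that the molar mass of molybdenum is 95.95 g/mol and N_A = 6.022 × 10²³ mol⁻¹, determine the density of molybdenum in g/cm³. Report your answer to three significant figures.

10.2 g/cm³

A BCC unit cell contains Z = 2 atoms.
Cell volume: a³ = (3.15 Å)³ = (3.150 × 10^-8 cm)³ = 3.126 × 10^-23 cm³.
ρ = Z·M/(N_A·a³) = 2 × 95.95 / (6.022 × 10²³ × 3.126 × 10^-23) = 10.20 g/cm³.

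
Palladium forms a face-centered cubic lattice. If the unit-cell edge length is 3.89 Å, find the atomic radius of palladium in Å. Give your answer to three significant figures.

In an FCC lattice, atoms touch along the face diagonal, so √2·a = 4r.
r = √2·a/4 = 1.4142 × 3.89 / 4 = 1.38 Å.

1.38 Å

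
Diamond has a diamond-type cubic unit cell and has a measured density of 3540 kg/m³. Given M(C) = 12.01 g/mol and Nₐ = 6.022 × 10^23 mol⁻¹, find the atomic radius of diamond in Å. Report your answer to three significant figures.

For a diamond cubic cell (Z = 8), a³ = Z·M/(N_A·ρ) = 8 × 12.01 / (6.022 × 10²³ × 3.540) = 4.507 × 10^-23 cm³, so a = 3.559 × 10^-8 cm = 3.559 Å.
Nearest neighbors lie along the body diagonal with √3·a = 8r, so r = 0.2165 × a = 0.770 Å.

0.770 Å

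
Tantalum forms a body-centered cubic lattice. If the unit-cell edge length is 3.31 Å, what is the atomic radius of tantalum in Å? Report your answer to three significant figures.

In a BCC lattice, atoms touch along the body diagonal, so √3·a = 4r.
r = √3·a/4 = 1.7321 × 3.31 / 4 = 1.43 Å.

1.43 Å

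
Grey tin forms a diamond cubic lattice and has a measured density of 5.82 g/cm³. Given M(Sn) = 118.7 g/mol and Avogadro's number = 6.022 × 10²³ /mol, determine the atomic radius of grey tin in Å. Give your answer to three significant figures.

For a diamond cubic cell (Z = 8), a³ = Z·M/(N_A·ρ) = 8 × 118.7 / (6.022 × 10²³ × 5.820) = 2.709 × 10^-22 cm³, so a = 6.471 × 10^-8 cm = 6.471 Å.
Nearest neighbors lie along the body diagonal with √3·a = 8r, so r = 0.2165 × a = 1.40 Å.

1.40 Å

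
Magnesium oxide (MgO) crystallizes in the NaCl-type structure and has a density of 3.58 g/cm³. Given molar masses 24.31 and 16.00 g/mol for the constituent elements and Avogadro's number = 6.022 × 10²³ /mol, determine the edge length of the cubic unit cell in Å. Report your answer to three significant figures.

M(MgO) = 40.31 g/mol; Z = 4 formula units per cell.
a³ = Z·M/(N_A·ρ) = 4 × 40.31 / (6.022 × 10²³ × 3.58) = 7.479 × 10^-23 cm³, so a = 4.213 × 10^-8 cm = 4.21 Å.

4.21 Å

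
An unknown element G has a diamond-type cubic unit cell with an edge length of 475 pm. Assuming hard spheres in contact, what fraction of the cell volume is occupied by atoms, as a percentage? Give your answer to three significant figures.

In a diamond cubic lattice nearest neighbors lie along the body diagonal with √3·a = 8r, so r = 0.2165a = 102.8 pm.
Packing fraction = Z·(4/3)πr³ / a³ = 8 × (4/3)π × (102.8)³ / (475)³ = 0.3401 = 34.0%.

34.0%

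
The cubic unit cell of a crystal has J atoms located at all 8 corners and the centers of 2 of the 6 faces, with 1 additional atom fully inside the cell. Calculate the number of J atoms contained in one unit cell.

Corner atoms are shared by 8 cells (1/8 each), face atoms by 2 (1/2 each), interior atoms are unshared.
Net atoms = 8 × 1/8 + 2 × 1/2 + 1 = 1 + 1 + 1 = 3.

3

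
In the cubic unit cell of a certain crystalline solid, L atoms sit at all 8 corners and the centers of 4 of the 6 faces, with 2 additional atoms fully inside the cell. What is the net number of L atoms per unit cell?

Corner atoms are shared by 8 cells (1/8 each), face atoms by 2 (1/2 each), interior atoms are unshared.
Net atoms = 8 × 1/8 + 4 × 1/2 + 2 = 1 + 2 + 2 = 5.

5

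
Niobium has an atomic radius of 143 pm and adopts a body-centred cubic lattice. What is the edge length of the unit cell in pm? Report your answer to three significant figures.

330 pm

In a BCC lattice, atoms touch along the body diagonal, so √3·a = 4r.
a = 4r/√3 = 4 × 143 / 1.7321 = 330 pm.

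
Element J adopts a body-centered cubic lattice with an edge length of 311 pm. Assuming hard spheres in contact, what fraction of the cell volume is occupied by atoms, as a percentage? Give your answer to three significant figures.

In a BCC lattice atoms touch along the body diagonal, so √3·a = 4r, so r = 0.4330a = 134.7 pm.
Packing fraction = Z·(4/3)πr³ / a³ = 2 × (4/3)π × (134.7)³ / (311)³ = 0.6802 = 68.0%.

68.0%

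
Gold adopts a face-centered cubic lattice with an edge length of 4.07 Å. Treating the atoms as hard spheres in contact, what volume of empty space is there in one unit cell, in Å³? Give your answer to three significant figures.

In an FCC lattice atoms touch along the face diagonal, so √2·a = 4r, so r = 0.3536a = 1.439 Å.
V_cell = a³ = 67.42 Å³; V_atoms = 4 × (4/3)πr³ = 49.92 Å³.
Empty space = 67.42 − 49.92 = 17.5 Å³.

17.5 Å³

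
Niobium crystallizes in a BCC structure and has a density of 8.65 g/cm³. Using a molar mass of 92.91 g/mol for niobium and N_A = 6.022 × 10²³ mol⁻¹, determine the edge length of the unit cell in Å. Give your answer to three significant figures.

3.29 Å

With Z = 2 atoms per BCC cell, a³ = Z·M/(N_A·ρ) = 2 × 92.91 / (6.022 × 10²³ × 8.650 g/cm³) = 3.567 × 10^-23 cm³.
a = (3.567 × 10^-23)^(1/3) = 3.292 × 10^-8 cm = 3.29 Å.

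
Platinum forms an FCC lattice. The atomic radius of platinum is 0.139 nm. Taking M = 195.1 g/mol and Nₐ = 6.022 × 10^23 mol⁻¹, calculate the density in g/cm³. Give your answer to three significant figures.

In an FCC lattice, atoms touch along the face diagonal, so √2·a = 4r, giving a = 0.3932 nm = 3.932 × 10^-8 cm.
With Z = 4, ρ = Z·M/(N_A·a³) = 4 × 195.1 / (6.022 × 10²³ × 6.077 × 10^-23) = 21.33 g/cm³.

21.3 g/cm³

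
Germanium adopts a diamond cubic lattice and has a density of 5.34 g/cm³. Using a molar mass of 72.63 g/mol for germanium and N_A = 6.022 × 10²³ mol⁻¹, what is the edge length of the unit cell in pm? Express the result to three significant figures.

565 pm

With Z = 8 atoms per diamond cubic cell, a³ = Z·M/(N_A·ρ) = 8 × 72.63 / (6.022 × 10²³ × 5.340 g/cm³) = 1.807 × 10^-22 cm³.
a = (1.807 × 10^-22)^(1/3) = 5.653 × 10^-8 cm = 565 pm.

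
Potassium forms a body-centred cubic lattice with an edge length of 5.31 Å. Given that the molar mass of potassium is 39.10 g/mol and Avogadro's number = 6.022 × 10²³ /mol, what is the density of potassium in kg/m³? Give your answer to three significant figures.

A BCC unit cell contains Z = 2 atoms.
Cell volume: a³ = (5.31 Å)³ = (5.310 × 10^-8 cm)³ = 1.497 × 10^-22 cm³.
ρ = Z·M/(N_A·a³) = 2 × 39.10 / (6.022 × 10²³ × 1.497 × 10^-22) = 0.8673 g/cm³ = 867 kg/m³.

867 kg/m³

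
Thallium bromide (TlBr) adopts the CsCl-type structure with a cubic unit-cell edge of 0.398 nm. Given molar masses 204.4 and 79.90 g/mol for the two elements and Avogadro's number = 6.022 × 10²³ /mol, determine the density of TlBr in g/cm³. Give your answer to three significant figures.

7.49 g/cm³

The CsCl-type structure contains Z = 1 formula unit per cell; M(TlBr) = 204.4 + 79.90 = 284.3 g/mol.
a³ = (3.980 × 10^-8 cm)³ = 6.304 × 10^-23 cm³.
ρ = 1 × 284.3 / (6.022 × 10²³ × 6.304 × 10^-23) = 7.488 g/cm³.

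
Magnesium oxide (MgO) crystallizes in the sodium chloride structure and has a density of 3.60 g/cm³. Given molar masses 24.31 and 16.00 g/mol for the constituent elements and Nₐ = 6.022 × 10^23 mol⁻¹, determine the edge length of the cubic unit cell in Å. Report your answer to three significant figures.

4.21 Å

M(MgO) = 40.31 g/mol; Z = 4 formula units per cell.
a³ = Z·M/(N_A·ρ) = 4 × 40.31 / (6.022 × 10²³ × 3.60) = 7.438 × 10^-23 cm³, so a = 4.205 × 10^-8 cm = 4.21 Å.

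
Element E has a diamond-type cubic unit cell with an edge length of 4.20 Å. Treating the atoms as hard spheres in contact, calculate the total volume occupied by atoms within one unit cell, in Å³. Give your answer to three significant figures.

25.2 Å³

In a diamond cubic lattice nearest neighbors lie along the body diagonal with √3·a = 8r, so r = 0.2165a = 0.9093 Å.
V_atoms = Z × (4/3)πr³ = 8 × (4/3)π × (0.9093)³ = 25.2 Å³.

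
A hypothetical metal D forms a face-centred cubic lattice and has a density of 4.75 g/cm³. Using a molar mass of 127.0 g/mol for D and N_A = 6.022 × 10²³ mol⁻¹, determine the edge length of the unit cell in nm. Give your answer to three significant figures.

With Z = 4 atoms per FCC cell, a³ = Z·M/(N_A·ρ) = 4 × 127.0 / (6.022 × 10²³ × 4.750 g/cm³) = 1.776 × 10^-22 cm³.
a = (1.776 × 10^-22)^(1/3) = 5.621 × 10^-8 cm = 0.562 nm.

0.562 nm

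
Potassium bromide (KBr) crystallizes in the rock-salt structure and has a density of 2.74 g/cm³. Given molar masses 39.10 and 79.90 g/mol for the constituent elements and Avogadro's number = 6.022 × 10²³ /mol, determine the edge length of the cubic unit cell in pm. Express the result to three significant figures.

M(KBr) = 119.0 g/mol; Z = 4 formula units per cell.
a³ = Z·M/(N_A·ρ) = 4 × 119.0 / (6.022 × 10²³ × 2.74) = 2.885 × 10^-22 cm³, so a = 6.608 × 10^-8 cm = 661 pm.

661 pm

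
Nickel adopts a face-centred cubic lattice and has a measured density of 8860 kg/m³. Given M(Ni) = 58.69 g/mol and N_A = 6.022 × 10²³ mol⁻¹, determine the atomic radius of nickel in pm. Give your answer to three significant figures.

125 pm

For an FCC cell (Z = 4), a³ = Z·M/(N_A·ρ) = 4 × 58.69 / (6.022 × 10²³ × 8.860) = 4.400 × 10^-23 cm³, so a = 3.530 × 10^-8 cm = 353.0 pm.
Atoms touch along the face diagonal, so √2·a = 4r, so r = 0.3536 × a = 125 pm.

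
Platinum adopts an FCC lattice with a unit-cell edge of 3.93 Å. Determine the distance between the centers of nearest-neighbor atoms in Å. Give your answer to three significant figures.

2.78 Å

In an FCC structure, atoms touch along the face diagonal, so √2·a = 4r; the nearest-neighbor distance equals 2r = 0.7071·a.
d = 0.7071 × 3.93 = 2.78 Å.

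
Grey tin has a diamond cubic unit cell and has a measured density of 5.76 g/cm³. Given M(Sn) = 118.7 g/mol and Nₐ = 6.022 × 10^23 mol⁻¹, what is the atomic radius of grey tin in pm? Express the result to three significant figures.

For a diamond cubic cell (Z = 8), a³ = Z·M/(N_A·ρ) = 8 × 118.7 / (6.022 × 10²³ × 5.760) = 2.738 × 10^-22 cm³, so a = 6.493 × 10^-8 cm = 649.3 pm.
Nearest neighbors lie along the body diagonal with √3·a = 8r, so r = 0.2165 × a = 141 pm.

141 pm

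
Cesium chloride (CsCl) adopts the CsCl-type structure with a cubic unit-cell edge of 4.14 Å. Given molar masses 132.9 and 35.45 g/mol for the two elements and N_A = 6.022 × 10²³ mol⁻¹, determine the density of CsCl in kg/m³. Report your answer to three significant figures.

3940 kg/m³

The CsCl-type structure contains Z = 1 formula unit per cell; M(CsCl) = 132.9 + 35.45 = 168.35 g/mol.
a³ = (4.140 × 10^-8 cm)³ = 7.096 × 10^-23 cm³.
ρ = 1 × 168.35 / (6.022 × 10²³ × 7.096 × 10^-23) = 3.940 g/cm³ = 3940 kg/m³.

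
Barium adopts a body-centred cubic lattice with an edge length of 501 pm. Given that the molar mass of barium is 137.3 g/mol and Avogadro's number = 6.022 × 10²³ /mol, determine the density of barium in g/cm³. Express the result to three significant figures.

3.63 g/cm³

A BCC unit cell contains Z = 2 atoms.
Cell volume: a³ = (501 pm)³ = (5.010 × 10^-8 cm)³ = 1.258 × 10^-22 cm³.
ρ = Z·M/(N_A·a³) = 2 × 137.3 / (6.022 × 10²³ × 1.258 × 10^-22) = 3.626 g/cm³.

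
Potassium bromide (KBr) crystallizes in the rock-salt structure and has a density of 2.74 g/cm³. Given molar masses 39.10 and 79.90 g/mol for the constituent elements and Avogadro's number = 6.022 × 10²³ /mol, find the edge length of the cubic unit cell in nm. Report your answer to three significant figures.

0.661 nm

M(KBr) = 119.0 g/mol; Z = 4 formula units per cell.
a³ = Z·M/(N_A·ρ) = 4 × 119.0 / (6.022 × 10²³ × 2.74) = 2.885 × 10^-22 cm³, so a = 6.608 × 10^-8 cm = 0.661 nm.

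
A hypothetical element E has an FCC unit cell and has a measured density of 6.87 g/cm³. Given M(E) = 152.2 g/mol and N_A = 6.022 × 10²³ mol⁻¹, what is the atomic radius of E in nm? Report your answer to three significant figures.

0.187 nm

For an FCC cell (Z = 4), a³ = Z·M/(N_A·ρ) = 4 × 152.2 / (6.022 × 10²³ × 6.870) = 1.472 × 10^-22 cm³, so a = 5.279 × 10^-8 cm = 0.5279 nm.
Atoms touch along the face diagonal, so √2·a = 4r, so r = 0.3536 × a = 0.187 nm.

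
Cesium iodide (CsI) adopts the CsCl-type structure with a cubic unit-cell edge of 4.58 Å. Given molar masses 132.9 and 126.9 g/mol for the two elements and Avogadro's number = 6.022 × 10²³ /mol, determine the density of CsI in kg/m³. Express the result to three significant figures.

4490 kg/m³

The CsCl-type structure contains Z = 1 formula unit per cell; M(CsI) = 132.9 + 126.9 = 259.8 g/mol.
a³ = (4.580 × 10^-8 cm)³ = 9.607 × 10^-23 cm³.
ρ = 1 × 259.8 / (6.022 × 10²³ × 9.607 × 10^-23) = 4.491 g/cm³ = 4490 kg/m³.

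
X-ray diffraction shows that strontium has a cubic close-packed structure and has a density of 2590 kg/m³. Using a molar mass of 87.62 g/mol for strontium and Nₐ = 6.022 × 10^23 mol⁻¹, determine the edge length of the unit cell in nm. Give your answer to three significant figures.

With Z = 4 atoms per FCC cell, a³ = Z·M/(N_A·ρ) = 4 × 87.62 / (6.022 × 10²³ × 2.590 g/cm³) = 2.247 × 10^-22 cm³.
a = (2.247 × 10^-22)^(1/3) = 6.080 × 10^-8 cm = 0.608 nm.

0.608 nm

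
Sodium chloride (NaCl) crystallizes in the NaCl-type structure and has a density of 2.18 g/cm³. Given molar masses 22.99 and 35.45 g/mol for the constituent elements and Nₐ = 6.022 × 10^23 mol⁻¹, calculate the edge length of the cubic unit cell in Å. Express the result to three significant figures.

5.63 Å

M(NaCl) = 58.44 g/mol; Z = 4 formula units per cell.
a³ = Z·M/(N_A·ρ) = 4 × 58.44 / (6.022 × 10²³ × 2.18) = 1.781 × 10^-22 cm³, so a = 5.626 × 10^-8 cm = 5.63 Å.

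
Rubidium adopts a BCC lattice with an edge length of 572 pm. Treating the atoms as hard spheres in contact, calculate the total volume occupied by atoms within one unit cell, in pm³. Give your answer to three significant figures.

In a BCC lattice atoms touch along the body diagonal, so √3·a = 4r, so r = 0.4330a = 247.7 pm.
V_atoms = Z × (4/3)πr³ = 2 × (4/3)π × (247.7)³ = 1.27 × 10^8 pm³.

1.27 × 10^8 pm³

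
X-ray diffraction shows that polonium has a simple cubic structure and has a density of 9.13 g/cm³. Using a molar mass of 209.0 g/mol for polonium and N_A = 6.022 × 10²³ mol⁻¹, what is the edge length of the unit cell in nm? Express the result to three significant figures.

0.336 nm

With Z = 1 atom per simple cubic cell, a³ = Z·M/(N_A·ρ) = 1 × 209.0 / (6.022 × 10²³ × 9.130 g/cm³) = 3.801 × 10^-23 cm³.
a = (3.801 × 10^-23)^(1/3) = 3.362 × 10^-8 cm = 0.336 nm.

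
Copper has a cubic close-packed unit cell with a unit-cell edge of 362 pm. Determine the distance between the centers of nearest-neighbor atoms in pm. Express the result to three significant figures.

256 pm

In an FCC structure, atoms touch along the face diagonal, so √2·a = 4r; the nearest-neighbor distance equals 2r = 0.7071·a.
d = 0.7071 × 362 = 256 pm.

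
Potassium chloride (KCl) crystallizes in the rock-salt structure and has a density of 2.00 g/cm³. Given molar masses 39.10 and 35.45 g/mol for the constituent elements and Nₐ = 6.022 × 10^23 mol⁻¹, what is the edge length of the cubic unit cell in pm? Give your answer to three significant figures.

M(KCl) = 74.55 g/mol; Z = 4 formula units per cell.
a³ = Z·M/(N_A·ρ) = 4 × 74.55 / (6.022 × 10²³ × 2.00) = 2.476 × 10^-22 cm³, so a = 6.279 × 10^-8 cm = 628 pm.

628 pm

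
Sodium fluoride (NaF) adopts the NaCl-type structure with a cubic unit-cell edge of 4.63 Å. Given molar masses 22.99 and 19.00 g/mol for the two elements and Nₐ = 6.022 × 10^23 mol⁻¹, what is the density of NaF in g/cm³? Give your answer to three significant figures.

2.81 g/cm³

The NaCl-type structure contains Z = 4 formula units per cell; M(NaF) = 22.99 + 19.00 = 41.99 g/mol.
a³ = (4.630 × 10^-8 cm)³ = 9.925 × 10^-23 cm³.
ρ = 4 × 41.99 / (6.022 × 10²³ × 9.925 × 10^-23) = 2.810 g/cm³.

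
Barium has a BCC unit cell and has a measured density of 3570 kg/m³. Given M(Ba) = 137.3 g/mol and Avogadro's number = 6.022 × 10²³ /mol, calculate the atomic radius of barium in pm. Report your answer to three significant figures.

218 pm

For a BCC cell (Z = 2), a³ = Z·M/(N_A·ρ) = 2 × 137.3 / (6.022 × 10²³ × 3.570) = 1.277 × 10^-22 cm³, so a = 5.036 × 10^-8 cm = 503.6 pm.
Atoms touch along the body diagonal, so √3·a = 4r, so r = 0.4330 × a = 218 pm.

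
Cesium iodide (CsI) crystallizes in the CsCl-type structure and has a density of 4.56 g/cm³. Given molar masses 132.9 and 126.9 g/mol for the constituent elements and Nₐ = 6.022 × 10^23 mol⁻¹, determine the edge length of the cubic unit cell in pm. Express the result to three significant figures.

456 pm

M(CsI) = 259.8 g/mol; Z = 1 formula unit per cell.
a³ = Z·M/(N_A·ρ) = 1 × 259.8 / (6.022 × 10²³ × 4.56) = 9.461 × 10^-23 cm³, so a = 4.557 × 10^-8 cm = 456 pm.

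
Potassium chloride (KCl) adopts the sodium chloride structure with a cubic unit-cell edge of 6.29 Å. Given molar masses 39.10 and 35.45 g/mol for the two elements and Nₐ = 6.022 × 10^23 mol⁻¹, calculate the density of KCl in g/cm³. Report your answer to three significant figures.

The sodium chloride structure contains Z = 4 formula units per cell; M(KCl) = 39.10 + 35.45 = 74.55 g/mol.
a³ = (6.290 × 10^-8 cm)³ = 2.489 × 10^-22 cm³.
ρ = 4 × 74.55 / (6.022 × 10²³ × 2.489 × 10^-22) = 1.990 g/cm³.

1.99 g/cm³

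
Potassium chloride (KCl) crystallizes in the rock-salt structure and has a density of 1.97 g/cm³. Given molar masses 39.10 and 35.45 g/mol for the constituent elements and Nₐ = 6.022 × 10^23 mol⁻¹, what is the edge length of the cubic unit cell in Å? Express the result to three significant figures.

M(KCl) = 74.55 g/mol; Z = 4 formula units per cell.
a³ = Z·M/(N_A·ρ) = 4 × 74.55 / (6.022 × 10²³ × 1.97) = 2.514 × 10^-22 cm³, so a = 6.311 × 10^-8 cm = 6.31 Å.

6.31 Å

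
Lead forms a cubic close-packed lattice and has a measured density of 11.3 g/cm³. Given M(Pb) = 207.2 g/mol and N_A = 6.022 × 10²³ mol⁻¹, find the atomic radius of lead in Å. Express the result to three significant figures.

For an FCC cell (Z = 4), a³ = Z·M/(N_A·ρ) = 4 × 207.2 / (6.022 × 10²³ × 11.30) = 1.218 × 10^-22 cm³, so a = 4.957 × 10^-8 cm = 4.957 Å.
Atoms touch along the face diagonal, so √2·a = 4r, so r = 0.3536 × a = 1.75 Å.

1.75 Å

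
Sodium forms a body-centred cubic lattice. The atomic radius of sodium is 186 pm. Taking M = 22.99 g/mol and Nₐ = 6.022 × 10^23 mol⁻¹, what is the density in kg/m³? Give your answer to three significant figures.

In a BCC lattice, atoms touch along the body diagonal, so √3·a = 4r, giving a = 429.5 pm = 4.295 × 10^-8 cm.
With Z = 2, ρ = Z·M/(N_A·a³) = 2 × 22.99 / (6.022 × 10²³ × 7.926 × 10^-23) = 0.9634 g/cm³ = 963 kg/m³.

963 kg/m³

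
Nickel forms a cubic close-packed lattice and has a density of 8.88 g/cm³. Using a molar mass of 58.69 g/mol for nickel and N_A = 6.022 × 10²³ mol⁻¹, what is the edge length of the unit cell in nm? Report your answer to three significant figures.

0.353 nm

With Z = 4 atoms per FCC cell, a³ = Z·M/(N_A·ρ) = 4 × 58.69 / (6.022 × 10²³ × 8.880 g/cm³) = 4.390 × 10^-23 cm³.
a = (4.390 × 10^-23)^(1/3) = 3.528 × 10^-8 cm = 0.353 nm.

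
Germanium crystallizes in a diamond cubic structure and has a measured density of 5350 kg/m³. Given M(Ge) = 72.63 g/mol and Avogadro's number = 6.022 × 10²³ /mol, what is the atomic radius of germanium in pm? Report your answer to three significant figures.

122 pm

For a diamond cubic cell (Z = 8), a³ = Z·M/(N_A·ρ) = 8 × 72.63 / (6.022 × 10²³ × 5.350) = 1.803 × 10^-22 cm³, so a = 5.650 × 10^-8 cm = 565.0 pm.
Nearest neighbors lie along the body diagonal with √3·a = 8r, so r = 0.2165 × a = 122 pm.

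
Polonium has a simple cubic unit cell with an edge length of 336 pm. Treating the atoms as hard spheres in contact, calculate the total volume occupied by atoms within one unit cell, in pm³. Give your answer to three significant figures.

1.99 × 10^7 pm³

In a simple cubic lattice atoms touch along the cell edge, so a = 2r, so r = 0.5000a = 168.0 pm.
V_atoms = Z × (4/3)πr³ = 1 × (4/3)π × (168.0)³ = 1.99 × 10^7 pm³.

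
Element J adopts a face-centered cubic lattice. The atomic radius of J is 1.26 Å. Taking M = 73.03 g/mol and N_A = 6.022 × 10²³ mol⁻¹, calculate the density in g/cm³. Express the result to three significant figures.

In an FCC lattice, atoms touch along the face diagonal, so √2·a = 4r, giving a = 3.564 Å = 3.564 × 10^-8 cm.
With Z = 4, ρ = Z·M/(N_A·a³) = 4 × 73.03 / (6.022 × 10²³ × 4.526 × 10^-23) = 10.72 g/cm³.

10.7 g/cm³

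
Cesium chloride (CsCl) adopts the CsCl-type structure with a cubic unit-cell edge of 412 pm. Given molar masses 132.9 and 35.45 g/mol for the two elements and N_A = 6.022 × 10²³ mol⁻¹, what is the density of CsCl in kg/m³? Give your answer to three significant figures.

4000 kg/m³

The CsCl-type structure contains Z = 1 formula unit per cell; M(CsCl) = 132.9 + 35.45 = 168.35 g/mol.
a³ = (4.120 × 10^-8 cm)³ = 6.993 × 10^-23 cm³.
ρ = 1 × 168.35 / (6.022 × 10²³ × 6.993 × 10^-23) = 3.997 g/cm³ = 4000 kg/m³.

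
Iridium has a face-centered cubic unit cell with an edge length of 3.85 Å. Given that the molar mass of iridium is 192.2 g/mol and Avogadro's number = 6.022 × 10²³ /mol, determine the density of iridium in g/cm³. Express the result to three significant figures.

22.4 g/cm³

An FCC unit cell contains Z = 4 atoms.
Cell volume: a³ = (3.85 Å)³ = (3.850 × 10^-8 cm)³ = 5.707 × 10^-23 cm³.
ρ = Z·M/(N_A·a³) = 4 × 192.2 / (6.022 × 10²³ × 5.707 × 10^-23) = 22.37 g/cm³.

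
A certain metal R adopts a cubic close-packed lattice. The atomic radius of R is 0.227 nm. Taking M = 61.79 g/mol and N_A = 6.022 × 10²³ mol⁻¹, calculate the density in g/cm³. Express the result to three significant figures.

In an FCC lattice, atoms touch along the face diagonal, so √2·a = 4r, giving a = 0.6421 nm = 6.421 × 10^-8 cm.
With Z = 4, ρ = Z·M/(N_A·a³) = 4 × 61.79 / (6.022 × 10²³ × 2.647 × 10^-22) = 1.551 g/cm³.

1.55 g/cm³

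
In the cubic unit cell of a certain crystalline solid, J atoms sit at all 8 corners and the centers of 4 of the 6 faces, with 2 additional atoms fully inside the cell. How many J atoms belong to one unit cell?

Corner atoms are shared by 8 cells (1/8 each), face atoms by 2 (1/2 each), interior atoms are unshared.
Net atoms = 8 × 1/8 + 4 × 1/2 + 2 = 1 + 2 + 2 = 5.

5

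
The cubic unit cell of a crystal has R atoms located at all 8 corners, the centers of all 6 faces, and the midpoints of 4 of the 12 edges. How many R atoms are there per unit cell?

Corner atoms are shared by 8 cells (1/8 each), face atoms by 2 (1/2 each), edge atoms by 4 (1/4 each).
Net atoms = 8 × 1/8 + 6 × 1/2 + 4 × 1/4 = 1 + 3 + 1 = 5.

5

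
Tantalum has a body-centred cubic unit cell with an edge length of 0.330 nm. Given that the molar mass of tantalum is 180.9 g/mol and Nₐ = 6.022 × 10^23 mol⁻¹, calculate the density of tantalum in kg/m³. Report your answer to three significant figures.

A BCC unit cell contains Z = 2 atoms.
Cell volume: a³ = (0.330 nm)³ = (3.300 × 10^-8 cm)³ = 3.594 × 10^-23 cm³.
ρ = Z·M/(N_A·a³) = 2 × 180.9 / (6.022 × 10²³ × 3.594 × 10^-23) = 16.72 g/cm³ = 16700 kg/m³.

16700 kg/m³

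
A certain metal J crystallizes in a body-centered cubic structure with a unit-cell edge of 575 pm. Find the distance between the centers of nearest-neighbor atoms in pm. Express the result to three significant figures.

In a BCC structure, atoms touch along the body diagonal, so √3·a = 4r; the nearest-neighbor distance equals 2r = 0.8660·a.
d = 0.8660 × 575 = 498 pm.

498 pm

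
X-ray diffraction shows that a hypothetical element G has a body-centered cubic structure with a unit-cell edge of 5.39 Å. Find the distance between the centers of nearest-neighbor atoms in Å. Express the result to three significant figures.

In a BCC structure, atoms touch along the body diagonal, so √3·a = 4r; the nearest-neighbor distance equals 2r = 0.8660·a.
d = 0.8660 × 5.39 = 4.67 Å.

4.67 Å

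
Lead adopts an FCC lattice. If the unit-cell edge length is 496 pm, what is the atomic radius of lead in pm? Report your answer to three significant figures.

175 pm

In an FCC lattice, atoms touch along the face diagonal, so √2·a = 4r.
r = √2·a/4 = 1.4142 × 496 / 4 = 175 pm.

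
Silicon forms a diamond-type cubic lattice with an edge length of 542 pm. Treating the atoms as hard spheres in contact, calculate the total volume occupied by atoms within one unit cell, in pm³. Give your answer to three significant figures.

5.41 × 10^7 pm³

In a diamond cubic lattice nearest neighbors lie along the body diagonal with √3·a = 8r, so r = 0.2165a = 117.3 pm.
V_atoms = Z × (4/3)πr³ = 8 × (4/3)π × (117.3)³ = 5.41 × 10^7 pm³.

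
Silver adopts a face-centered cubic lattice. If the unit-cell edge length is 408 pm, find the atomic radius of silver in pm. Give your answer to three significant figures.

144 pm

In an FCC lattice, atoms touch along the face diagonal, so √2·a = 4r.
r = √2·a/4 = 1.4142 × 408 / 4 = 144 pm.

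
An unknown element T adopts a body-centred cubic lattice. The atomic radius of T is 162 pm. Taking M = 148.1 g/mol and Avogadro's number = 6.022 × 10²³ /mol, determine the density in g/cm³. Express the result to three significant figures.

In a BCC lattice, atoms touch along the body diagonal, so √3·a = 4r, giving a = 374.1 pm = 3.741 × 10^-8 cm.
With Z = 2, ρ = Z·M/(N_A·a³) = 2 × 148.1 / (6.022 × 10²³ × 5.237 × 10^-23) = 9.393 g/cm³.

9.39 g/cm³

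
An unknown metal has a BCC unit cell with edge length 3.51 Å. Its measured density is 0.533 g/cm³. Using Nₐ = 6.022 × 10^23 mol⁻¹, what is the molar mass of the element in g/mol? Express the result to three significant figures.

A BCC cell has Z = 2 atoms; a = 3.510 × 10^-8 cm.
M = ρ·N_A·a³/Z = 0.533 × 6.022 × 10²³ × 4.324 × 10^-23 / 2 = 6.94 g/mol.

6.94 g/mol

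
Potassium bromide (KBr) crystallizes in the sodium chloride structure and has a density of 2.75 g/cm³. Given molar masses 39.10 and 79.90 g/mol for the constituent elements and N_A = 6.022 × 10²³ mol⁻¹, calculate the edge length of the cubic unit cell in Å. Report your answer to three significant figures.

M(KBr) = 119.0 g/mol; Z = 4 formula units per cell.
a³ = Z·M/(N_A·ρ) = 4 × 119.0 / (6.022 × 10²³ × 2.75) = 2.874 × 10^-22 cm³, so a = 6.600 × 10^-8 cm = 6.60 Å.

6.60 Å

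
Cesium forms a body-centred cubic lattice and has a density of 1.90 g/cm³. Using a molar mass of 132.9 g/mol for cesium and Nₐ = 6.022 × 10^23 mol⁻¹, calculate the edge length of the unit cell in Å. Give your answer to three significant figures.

With Z = 2 atoms per BCC cell, a³ = Z·M/(N_A·ρ) = 2 × 132.9 / (6.022 × 10²³ × 1.900 g/cm³) = 2.323 × 10^-22 cm³.
a = (2.323 × 10^-22)^(1/3) = 6.147 × 10^-8 cm = 6.15 Å.

6.15 Å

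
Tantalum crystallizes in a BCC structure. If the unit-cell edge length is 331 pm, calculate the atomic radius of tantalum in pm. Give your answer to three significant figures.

143 pm

In a BCC lattice, atoms touch along the body diagonal, so √3·a = 4r.
r = √3·a/4 = 1.7321 × 331 / 4 = 143 pm.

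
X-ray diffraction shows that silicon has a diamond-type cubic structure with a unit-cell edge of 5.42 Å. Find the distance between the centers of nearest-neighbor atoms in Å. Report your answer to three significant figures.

In a diamond cubic structure, nearest neighbors lie along the body diagonal with √3·a = 8r; the nearest-neighbor distance equals 2r = 0.4330·a.
d = 0.4330 × 5.42 = 2.35 Å.

2.35 Å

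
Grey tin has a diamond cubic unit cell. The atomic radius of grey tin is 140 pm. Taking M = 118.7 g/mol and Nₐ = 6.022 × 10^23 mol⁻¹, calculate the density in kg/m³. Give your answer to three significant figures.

5830 kg/m³

In a diamond cubic lattice, nearest neighbors lie along the body diagonal with √3·a = 8r, giving a = 646.6 pm = 6.466 × 10^-8 cm.
With Z = 8, ρ = Z·M/(N_A·a³) = 8 × 118.7 / (6.022 × 10²³ × 2.704 × 10^-22) = 5.832 g/cm³ = 5830 kg/m³.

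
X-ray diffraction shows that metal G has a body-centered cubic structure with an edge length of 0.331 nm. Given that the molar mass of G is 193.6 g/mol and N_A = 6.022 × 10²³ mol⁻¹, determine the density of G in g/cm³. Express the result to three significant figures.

A BCC unit cell contains Z = 2 atoms.
Cell volume: a³ = (0.331 nm)³ = (3.310 × 10^-8 cm)³ = 3.626 × 10^-23 cm³.
ρ = Z·M/(N_A·a³) = 2 × 193.6 / (6.022 × 10²³ × 3.626 × 10^-23) = 17.73 g/cm³.

17.7 g/cm³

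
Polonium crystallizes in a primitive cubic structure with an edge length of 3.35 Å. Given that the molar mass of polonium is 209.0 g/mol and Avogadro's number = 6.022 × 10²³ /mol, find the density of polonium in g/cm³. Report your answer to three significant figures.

9.23 g/cm³

A simple cubic unit cell contains Z = 1 atom.
Cell volume: a³ = (3.35 Å)³ = (3.350 × 10^-8 cm)³ = 3.760 × 10^-23 cm³.
ρ = Z·M/(N_A·a³) = 1 × 209.0 / (6.022 × 10²³ × 3.760 × 10^-23) = 9.231 g/cm³.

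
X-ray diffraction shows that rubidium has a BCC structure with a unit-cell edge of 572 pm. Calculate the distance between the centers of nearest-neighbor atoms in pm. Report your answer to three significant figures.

495 pm

In a BCC structure, atoms touch along the body diagonal, so √3·a = 4r; the nearest-neighbor distance equals 2r = 0.8660·a.
d = 0.8660 × 572 = 495 pm.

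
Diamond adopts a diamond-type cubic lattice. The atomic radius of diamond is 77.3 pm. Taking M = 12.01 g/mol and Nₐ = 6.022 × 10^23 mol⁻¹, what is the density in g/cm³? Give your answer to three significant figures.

In a diamond cubic lattice, nearest neighbors lie along the body diagonal with √3·a = 8r, giving a = 357.0 pm = 3.570 × 10^-8 cm.
With Z = 8, ρ = Z·M/(N_A·a³) = 8 × 12.01 / (6.022 × 10²³ × 4.551 × 10^-23) = 3.506 g/cm³.

3.51 g/cm³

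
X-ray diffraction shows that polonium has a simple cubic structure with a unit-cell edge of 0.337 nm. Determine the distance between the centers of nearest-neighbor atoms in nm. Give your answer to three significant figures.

0.337 nm

In a simple cubic structure, atoms touch along the cell edge, so a = 2r; the nearest-neighbor distance equals 2r = 1.000·a.
d = 1.000 × 0.337 = 0.337 nm.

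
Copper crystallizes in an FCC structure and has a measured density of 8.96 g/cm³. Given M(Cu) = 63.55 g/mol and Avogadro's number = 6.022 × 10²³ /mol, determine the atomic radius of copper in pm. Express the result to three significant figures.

128 pm

For an FCC cell (Z = 4), a³ = Z·M/(N_A·ρ) = 4 × 63.55 / (6.022 × 10²³ × 8.960) = 4.711 × 10^-23 cm³, so a = 3.612 × 10^-8 cm = 361.2 pm.
Atoms touch along the face diagonal, so √2·a = 4r, so r = 0.3536 × a = 128 pm.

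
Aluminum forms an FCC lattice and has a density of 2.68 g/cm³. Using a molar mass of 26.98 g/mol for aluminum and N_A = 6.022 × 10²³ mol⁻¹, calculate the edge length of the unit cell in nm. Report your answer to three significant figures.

0.406 nm

With Z = 4 atoms per FCC cell, a³ = Z·M/(N_A·ρ) = 4 × 26.98 / (6.022 × 10²³ × 2.680 g/cm³) = 6.687 × 10^-23 cm³.
a = (6.687 × 10^-23)^(1/3) = 4.059 × 10^-8 cm = 0.406 nm.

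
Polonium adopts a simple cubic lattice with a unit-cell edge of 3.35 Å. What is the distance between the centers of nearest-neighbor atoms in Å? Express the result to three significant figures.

3.35 Å

In a simple cubic structure, atoms touch along the cell edge, so a = 2r; the nearest-neighbor distance equals 2r = 1.000·a.
d = 1.000 × 3.35 = 3.35 Å.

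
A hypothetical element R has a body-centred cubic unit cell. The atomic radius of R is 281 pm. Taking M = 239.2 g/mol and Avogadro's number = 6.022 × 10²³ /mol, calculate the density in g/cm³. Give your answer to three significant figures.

In a BCC lattice, atoms touch along the body diagonal, so √3·a = 4r, giving a = 648.9 pm = 6.489 × 10^-8 cm.
With Z = 2, ρ = Z·M/(N_A·a³) = 2 × 239.2 / (6.022 × 10²³ × 2.733 × 10^-22) = 2.907 g/cm³.

2.91 g/cm³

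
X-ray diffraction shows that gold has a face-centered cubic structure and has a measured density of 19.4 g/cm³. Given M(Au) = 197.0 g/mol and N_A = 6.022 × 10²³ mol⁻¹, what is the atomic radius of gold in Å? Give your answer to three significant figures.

1.44 Å

For an FCC cell (Z = 4), a³ = Z·M/(N_A·ρ) = 4 × 197.0 / (6.022 × 10²³ × 19.40) = 6.745 × 10^-23 cm³, so a = 4.071 × 10^-8 cm = 4.071 Å.
Atoms touch along the face diagonal, so √2·a = 4r, so r = 0.3536 × a = 1.44 Å.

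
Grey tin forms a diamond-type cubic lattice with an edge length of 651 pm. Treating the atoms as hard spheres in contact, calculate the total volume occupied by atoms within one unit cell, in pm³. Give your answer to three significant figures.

In a diamond cubic lattice nearest neighbors lie along the body diagonal with √3·a = 8r, so r = 0.2165a = 140.9 pm.
V_atoms = Z × (4/3)πr³ = 8 × (4/3)π × (140.9)³ = 9.38 × 10^7 pm³.

9.38 × 10^7 pm³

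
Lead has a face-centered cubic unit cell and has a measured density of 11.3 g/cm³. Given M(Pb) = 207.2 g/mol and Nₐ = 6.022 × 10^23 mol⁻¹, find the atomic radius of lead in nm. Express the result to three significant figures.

0.175 nm

For an FCC cell (Z = 4), a³ = Z·M/(N_A·ρ) = 4 × 207.2 / (6.022 × 10²³ × 11.30) = 1.218 × 10^-22 cm³, so a = 4.957 × 10^-8 cm = 0.4957 nm.
Atoms touch along the face diagonal, so √2·a = 4r, so r = 0.3536 × a = 0.175 nm.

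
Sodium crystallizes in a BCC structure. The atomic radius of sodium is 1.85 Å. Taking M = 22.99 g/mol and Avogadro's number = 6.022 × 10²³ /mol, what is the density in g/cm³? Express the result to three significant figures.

In a BCC lattice, atoms touch along the body diagonal, so √3·a = 4r, giving a = 4.272 Å = 4.272 × 10^-8 cm.
With Z = 2, ρ = Z·M/(N_A·a³) = 2 × 22.99 / (6.022 × 10²³ × 7.799 × 10^-23) = 0.9791 g/cm³.

0.979 g/cm³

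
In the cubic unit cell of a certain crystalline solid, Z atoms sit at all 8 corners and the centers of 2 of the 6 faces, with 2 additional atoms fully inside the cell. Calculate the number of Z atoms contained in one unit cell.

Corner atoms are shared by 8 cells (1/8 each), face atoms by 2 (1/2 each), interior atoms are unshared.
Net atoms = 8 × 1/8 + 2 × 1/2 + 2 = 1 + 1 + 2 = 4.

4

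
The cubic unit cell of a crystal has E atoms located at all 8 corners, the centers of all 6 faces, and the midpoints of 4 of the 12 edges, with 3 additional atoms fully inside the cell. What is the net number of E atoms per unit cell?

Corner atoms are shared by 8 cells (1/8 each), face atoms by 2 (1/2 each), edge atoms by 4 (1/4 each), interior atoms are unshared.
Net atoms = 8 × 1/8 + 6 × 1/2 + 4 × 1/4 + 3 = 1 + 3 + 1 + 3 = 8.

8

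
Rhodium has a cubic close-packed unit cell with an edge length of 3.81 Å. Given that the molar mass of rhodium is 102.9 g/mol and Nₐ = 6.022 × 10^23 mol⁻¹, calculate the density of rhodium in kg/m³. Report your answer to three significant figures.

An FCC unit cell contains Z = 4 atoms.
Cell volume: a³ = (3.81 Å)³ = (3.810 × 10^-8 cm)³ = 5.531 × 10^-23 cm³.
ρ = Z·M/(N_A·a³) = 4 × 102.9 / (6.022 × 10²³ × 5.531 × 10^-23) = 12.36 g/cm³ = 12400 kg/m³.

12400 kg/m³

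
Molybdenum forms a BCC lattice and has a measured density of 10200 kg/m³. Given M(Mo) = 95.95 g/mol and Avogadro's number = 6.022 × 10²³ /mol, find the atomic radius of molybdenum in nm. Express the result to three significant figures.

0.136 nm

For a BCC cell (Z = 2), a³ = Z·M/(N_A·ρ) = 2 × 95.95 / (6.022 × 10²³ × 10.20) = 3.124 × 10^-23 cm³, so a = 3.150 × 10^-8 cm = 0.3150 nm.
Atoms touch along the body diagonal, so √3·a = 4r, so r = 0.4330 × a = 0.136 nm.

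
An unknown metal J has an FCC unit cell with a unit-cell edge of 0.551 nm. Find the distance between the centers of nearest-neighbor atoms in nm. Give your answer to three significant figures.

0.390 nm

In an FCC structure, atoms touch along the face diagonal, so √2·a = 4r; the nearest-neighbor distance equals 2r = 0.7071·a.
d = 0.7071 × 0.551 = 0.390 nm.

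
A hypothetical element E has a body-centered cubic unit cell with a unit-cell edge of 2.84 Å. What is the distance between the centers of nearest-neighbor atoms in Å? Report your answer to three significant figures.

In a BCC structure, atoms touch along the body diagonal, so √3·a = 4r; the nearest-neighbor distance equals 2r = 0.8660·a.
d = 0.8660 × 2.84 = 2.46 Å.

2.46 Å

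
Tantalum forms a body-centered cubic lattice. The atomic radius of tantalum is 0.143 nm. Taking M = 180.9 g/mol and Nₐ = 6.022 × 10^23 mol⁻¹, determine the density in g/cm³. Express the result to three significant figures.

In a BCC lattice, atoms touch along the body diagonal, so √3·a = 4r, giving a = 0.3302 nm = 3.302 × 10^-8 cm.
With Z = 2, ρ = Z·M/(N_A·a³) = 2 × 180.9 / (6.022 × 10²³ × 3.602 × 10^-23) = 16.68 g/cm³.

16.7 g/cm³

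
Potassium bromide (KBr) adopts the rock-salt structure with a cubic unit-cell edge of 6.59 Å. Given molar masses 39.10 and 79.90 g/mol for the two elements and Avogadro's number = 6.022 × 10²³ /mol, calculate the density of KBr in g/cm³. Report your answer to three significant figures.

The rock-salt structure contains Z = 4 formula units per cell; M(KBr) = 39.10 + 79.90 = 119.0 g/mol.
a³ = (6.590 × 10^-8 cm)³ = 2.862 × 10^-22 cm³.
ρ = 4 × 119.0 / (6.022 × 10²³ × 2.862 × 10^-22) = 2.762 g/cm³.

2.76 g/cm³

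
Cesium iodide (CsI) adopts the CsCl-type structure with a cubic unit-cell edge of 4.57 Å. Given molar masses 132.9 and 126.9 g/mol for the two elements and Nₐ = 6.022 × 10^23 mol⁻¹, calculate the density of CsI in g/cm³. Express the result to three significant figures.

4.52 g/cm³

The CsCl-type structure contains Z = 1 formula unit per cell; M(CsI) = 132.9 + 126.9 = 259.8 g/mol.
a³ = (4.570 × 10^-8 cm)³ = 9.544 × 10^-23 cm³.
ρ = 1 × 259.8 / (6.022 × 10²³ × 9.544 × 10^-23) = 4.520 g/cm³.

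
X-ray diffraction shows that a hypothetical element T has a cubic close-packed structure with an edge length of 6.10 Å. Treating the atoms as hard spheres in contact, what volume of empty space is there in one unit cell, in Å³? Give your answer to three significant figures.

In an FCC lattice atoms touch along the face diagonal, so √2·a = 4r, so r = 0.3536a = 2.157 Å.
V_cell = a³ = 227.0 Å³; V_atoms = 4 × (4/3)πr³ = 168.1 Å³.
Empty space = 227.0 − 168.1 = 58.9 Å³.

58.9 Å³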